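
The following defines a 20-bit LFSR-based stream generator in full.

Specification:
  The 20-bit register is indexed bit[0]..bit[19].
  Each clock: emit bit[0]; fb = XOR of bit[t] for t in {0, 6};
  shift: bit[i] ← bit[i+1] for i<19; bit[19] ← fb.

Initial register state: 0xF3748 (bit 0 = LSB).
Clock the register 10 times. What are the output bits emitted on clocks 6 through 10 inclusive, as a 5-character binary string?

reg_0 = 0xF3748
clock 1: out=0, reg = 0xF9BA4
clock 2: out=0, reg = 0x7CDD2
clock 3: out=0, reg = 0xBE6E9
clock 4: out=1, reg = 0x5F374
clock 5: out=0, reg = 0xAF9BA
clock 6: out=0, reg = 0x57CDD
clock 7: out=1, reg = 0x2BE6E
clock 8: out=0, reg = 0x95F37
clock 9: out=1, reg = 0xCAF9B
clock 10: out=1, reg = 0xE57CD

01011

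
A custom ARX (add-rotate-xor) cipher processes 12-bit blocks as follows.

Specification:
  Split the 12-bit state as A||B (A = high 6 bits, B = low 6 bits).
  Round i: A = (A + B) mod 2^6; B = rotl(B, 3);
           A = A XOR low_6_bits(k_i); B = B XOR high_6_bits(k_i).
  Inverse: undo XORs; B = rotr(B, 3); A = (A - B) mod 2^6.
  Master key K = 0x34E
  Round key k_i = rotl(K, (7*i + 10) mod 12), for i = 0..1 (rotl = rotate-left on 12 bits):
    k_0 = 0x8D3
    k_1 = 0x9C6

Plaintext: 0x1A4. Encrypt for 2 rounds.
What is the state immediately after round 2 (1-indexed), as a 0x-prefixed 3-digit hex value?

0x19F

s_0 = plaintext = 0x1A4
s_1 = Round(s_0, k_0) = 0xE47
s_2 = Round(s_1, k_1) = 0x19F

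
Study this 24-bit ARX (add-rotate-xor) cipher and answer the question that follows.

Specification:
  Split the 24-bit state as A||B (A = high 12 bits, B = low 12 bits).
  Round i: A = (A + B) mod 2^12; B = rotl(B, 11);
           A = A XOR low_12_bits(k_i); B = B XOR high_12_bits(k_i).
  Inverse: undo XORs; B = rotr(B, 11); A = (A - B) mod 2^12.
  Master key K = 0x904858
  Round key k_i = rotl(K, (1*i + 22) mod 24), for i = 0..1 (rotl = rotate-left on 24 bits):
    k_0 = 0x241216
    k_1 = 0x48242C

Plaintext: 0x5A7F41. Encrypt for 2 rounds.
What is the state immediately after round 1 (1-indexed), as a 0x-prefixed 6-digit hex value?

s_0 = plaintext = 0x5A7F41
s_1 = Round(s_0, k_0) = 0x6FEDE1
s_2 = Round(s_1, k_1) = 0x0F3A72

0x6FEDE1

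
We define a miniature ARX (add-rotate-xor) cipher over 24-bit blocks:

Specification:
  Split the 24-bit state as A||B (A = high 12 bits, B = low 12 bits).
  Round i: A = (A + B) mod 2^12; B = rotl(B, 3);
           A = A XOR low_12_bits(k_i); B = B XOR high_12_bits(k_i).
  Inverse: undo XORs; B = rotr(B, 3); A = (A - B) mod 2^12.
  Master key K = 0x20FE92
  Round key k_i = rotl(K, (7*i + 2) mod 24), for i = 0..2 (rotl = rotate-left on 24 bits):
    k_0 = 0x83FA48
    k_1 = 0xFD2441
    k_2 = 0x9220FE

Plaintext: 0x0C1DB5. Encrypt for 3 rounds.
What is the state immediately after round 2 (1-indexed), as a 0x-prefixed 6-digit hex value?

s_0 = plaintext = 0x0C1DB5
s_1 = Round(s_0, k_0) = 0x43E591
s_2 = Round(s_1, k_1) = 0xD8E358
s_3 = Round(s_2, k_2) = 0x0183E3

0xD8E358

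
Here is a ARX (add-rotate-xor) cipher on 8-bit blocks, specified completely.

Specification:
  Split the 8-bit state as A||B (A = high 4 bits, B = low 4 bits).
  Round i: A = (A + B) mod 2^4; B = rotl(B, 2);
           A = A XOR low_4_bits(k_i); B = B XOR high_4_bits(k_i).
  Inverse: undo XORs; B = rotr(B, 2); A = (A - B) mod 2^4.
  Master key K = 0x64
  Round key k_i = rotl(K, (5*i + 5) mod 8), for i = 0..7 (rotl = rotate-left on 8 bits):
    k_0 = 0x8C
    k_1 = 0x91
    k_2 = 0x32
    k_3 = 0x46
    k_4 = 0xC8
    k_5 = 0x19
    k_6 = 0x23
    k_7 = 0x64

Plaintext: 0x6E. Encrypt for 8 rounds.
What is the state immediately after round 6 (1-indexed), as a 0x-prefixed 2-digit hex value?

s_0 = plaintext = 0x6E
s_1 = Round(s_0, k_0) = 0x83
s_2 = Round(s_1, k_1) = 0xA5
s_3 = Round(s_2, k_2) = 0xD6
s_4 = Round(s_3, k_3) = 0x5D
s_5 = Round(s_4, k_4) = 0xAB
s_6 = Round(s_5, k_5) = 0xCF
s_7 = Round(s_6, k_6) = 0x8D
s_8 = Round(s_7, k_7) = 0x11

0xCF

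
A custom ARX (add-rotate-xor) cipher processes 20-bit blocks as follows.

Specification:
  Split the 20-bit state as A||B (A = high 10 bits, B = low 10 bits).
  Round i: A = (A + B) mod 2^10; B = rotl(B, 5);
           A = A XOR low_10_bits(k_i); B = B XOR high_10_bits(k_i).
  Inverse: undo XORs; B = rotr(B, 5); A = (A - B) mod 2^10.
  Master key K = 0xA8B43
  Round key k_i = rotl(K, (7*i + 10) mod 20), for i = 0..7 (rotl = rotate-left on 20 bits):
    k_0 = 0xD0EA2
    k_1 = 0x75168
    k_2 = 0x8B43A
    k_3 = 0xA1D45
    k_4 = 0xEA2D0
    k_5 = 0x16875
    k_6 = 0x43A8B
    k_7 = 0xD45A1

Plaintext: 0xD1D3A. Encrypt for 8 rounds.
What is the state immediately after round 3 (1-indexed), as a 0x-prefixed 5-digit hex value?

s_0 = plaintext = 0xD1D3A
s_1 = Round(s_0, k_0) = 0x88C0A
s_2 = Round(s_1, k_1) = 0xD1494
s_3 = Round(s_2, k_2) = 0xF8CA9
s_4 = Round(s_3, k_3) = 0x727A2
s_5 = Round(s_4, k_4) = 0xEEFF5
s_6 = Round(s_5, k_5) = 0xF16E5
s_7 = Round(s_6, k_6) = 0x085B9
s_8 = Round(s_7, k_7) = 0x1EC7C

0xF8CA9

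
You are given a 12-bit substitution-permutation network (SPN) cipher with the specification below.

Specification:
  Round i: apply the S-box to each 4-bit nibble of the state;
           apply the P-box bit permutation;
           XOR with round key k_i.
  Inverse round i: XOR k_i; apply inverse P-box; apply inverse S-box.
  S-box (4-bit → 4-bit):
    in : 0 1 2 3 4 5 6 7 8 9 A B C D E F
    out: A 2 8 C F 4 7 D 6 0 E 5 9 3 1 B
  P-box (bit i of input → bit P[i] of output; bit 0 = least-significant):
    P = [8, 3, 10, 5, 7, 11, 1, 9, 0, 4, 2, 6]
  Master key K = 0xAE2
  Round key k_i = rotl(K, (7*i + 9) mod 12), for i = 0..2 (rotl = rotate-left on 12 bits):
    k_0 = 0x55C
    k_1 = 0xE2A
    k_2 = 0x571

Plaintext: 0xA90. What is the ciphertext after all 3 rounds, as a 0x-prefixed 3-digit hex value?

0xA38

s_0 = plaintext = 0xA90
s_1 = Round(s_0, k_0) = 0x520
s_2 = Round(s_1, k_1) = 0xC06
s_3 = Round(s_2, k_2) = 0xA38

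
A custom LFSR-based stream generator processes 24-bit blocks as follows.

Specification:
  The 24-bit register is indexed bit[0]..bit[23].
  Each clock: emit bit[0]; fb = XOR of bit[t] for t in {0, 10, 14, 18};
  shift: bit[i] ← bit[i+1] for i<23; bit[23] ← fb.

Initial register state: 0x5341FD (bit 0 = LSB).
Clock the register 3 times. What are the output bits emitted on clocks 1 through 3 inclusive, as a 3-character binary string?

101

reg_0 = 0x5341FD
clock 1: out=1, reg = 0x29A0FE
clock 2: out=0, reg = 0x14D07F
clock 3: out=1, reg = 0x8A683F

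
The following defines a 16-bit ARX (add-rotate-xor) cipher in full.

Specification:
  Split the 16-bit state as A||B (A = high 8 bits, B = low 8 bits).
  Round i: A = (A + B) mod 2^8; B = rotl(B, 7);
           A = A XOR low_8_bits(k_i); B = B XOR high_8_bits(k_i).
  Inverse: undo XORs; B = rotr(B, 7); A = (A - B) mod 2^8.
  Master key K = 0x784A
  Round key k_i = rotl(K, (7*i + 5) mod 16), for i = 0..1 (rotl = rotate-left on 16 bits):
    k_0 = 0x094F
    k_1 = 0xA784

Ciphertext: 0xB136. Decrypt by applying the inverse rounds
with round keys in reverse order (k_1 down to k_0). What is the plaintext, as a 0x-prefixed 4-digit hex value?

s_0 = ciphertext = 0xB136
s_1 = InvRound(s_0, k_1) = 0x1223
s_2 = InvRound(s_1, k_0) = 0x0954

0x0954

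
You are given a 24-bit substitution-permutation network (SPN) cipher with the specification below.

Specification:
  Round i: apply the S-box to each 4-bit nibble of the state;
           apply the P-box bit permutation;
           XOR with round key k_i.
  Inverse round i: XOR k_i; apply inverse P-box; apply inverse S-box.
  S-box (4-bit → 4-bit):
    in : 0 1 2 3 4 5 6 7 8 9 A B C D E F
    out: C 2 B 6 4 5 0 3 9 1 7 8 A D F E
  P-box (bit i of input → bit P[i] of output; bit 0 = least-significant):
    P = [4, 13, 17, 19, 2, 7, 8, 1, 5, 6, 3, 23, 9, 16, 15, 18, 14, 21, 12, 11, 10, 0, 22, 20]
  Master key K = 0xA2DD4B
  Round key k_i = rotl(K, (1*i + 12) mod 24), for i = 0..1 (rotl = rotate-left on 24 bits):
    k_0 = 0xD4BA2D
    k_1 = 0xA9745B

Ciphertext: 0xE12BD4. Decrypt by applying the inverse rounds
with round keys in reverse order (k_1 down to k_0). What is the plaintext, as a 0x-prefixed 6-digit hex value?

0xDC712C

s_0 = ciphertext = 0xE12BD4
s_1 = InvRound(s_0, k_1) = 0xAD94EB
s_2 = InvRound(s_1, k_0) = 0xDC712C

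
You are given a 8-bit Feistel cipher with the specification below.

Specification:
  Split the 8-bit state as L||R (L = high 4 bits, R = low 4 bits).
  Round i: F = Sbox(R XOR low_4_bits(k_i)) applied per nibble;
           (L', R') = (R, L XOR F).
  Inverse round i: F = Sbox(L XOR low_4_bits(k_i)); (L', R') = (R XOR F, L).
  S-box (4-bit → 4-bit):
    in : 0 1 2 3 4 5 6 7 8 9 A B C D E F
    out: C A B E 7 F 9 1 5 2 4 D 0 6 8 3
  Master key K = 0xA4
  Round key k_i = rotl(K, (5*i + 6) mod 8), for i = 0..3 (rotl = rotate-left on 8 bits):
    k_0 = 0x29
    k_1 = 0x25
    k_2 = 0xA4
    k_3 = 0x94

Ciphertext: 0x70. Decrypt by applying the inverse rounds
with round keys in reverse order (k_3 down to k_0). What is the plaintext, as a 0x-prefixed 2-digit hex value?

0xB7

s_0 = ciphertext = 0x70
s_1 = InvRound(s_0, k_3) = 0xE7
s_2 = InvRound(s_1, k_2) = 0x3E
s_3 = InvRound(s_2, k_1) = 0x73
s_4 = InvRound(s_3, k_0) = 0xB7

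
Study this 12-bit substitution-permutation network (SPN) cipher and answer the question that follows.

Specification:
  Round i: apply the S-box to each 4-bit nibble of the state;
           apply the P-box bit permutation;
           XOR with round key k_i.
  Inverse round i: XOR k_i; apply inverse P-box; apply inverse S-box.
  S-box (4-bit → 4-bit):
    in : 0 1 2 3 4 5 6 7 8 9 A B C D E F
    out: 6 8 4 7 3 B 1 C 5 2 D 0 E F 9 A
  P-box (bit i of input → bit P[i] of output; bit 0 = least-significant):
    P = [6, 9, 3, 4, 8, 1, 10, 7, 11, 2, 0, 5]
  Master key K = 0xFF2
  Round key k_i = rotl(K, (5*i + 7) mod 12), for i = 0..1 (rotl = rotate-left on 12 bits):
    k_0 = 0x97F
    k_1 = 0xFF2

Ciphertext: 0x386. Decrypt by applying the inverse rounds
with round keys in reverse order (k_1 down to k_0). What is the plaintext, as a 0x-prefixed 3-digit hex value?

0x82E

s_0 = ciphertext = 0x386
s_1 = InvRound(s_0, k_1) = 0x52E
s_2 = InvRound(s_1, k_0) = 0x82E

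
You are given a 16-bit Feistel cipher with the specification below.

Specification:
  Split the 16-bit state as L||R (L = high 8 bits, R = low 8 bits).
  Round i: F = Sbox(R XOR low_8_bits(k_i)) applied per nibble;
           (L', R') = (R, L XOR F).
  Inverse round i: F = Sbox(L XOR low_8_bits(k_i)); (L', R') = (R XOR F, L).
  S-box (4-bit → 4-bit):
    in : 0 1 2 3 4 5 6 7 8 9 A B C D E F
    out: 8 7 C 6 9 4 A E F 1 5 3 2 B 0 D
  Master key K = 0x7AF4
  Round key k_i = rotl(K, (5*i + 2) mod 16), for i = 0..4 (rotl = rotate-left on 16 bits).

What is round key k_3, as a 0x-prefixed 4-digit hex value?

0xF5E8

K = 0x7AF4
k_0 = rotl(K, (5*0+2) mod 16) = rotl(K, 2) = 0xEBD1
k_1 = rotl(K, (5*1+2) mod 16) = rotl(K, 7) = 0x7A3D
k_2 = rotl(K, (5*2+2) mod 16) = rotl(K, 12) = 0x47AF
k_3 = rotl(K, (5*3+2) mod 16) = rotl(K, 1) = 0xF5E8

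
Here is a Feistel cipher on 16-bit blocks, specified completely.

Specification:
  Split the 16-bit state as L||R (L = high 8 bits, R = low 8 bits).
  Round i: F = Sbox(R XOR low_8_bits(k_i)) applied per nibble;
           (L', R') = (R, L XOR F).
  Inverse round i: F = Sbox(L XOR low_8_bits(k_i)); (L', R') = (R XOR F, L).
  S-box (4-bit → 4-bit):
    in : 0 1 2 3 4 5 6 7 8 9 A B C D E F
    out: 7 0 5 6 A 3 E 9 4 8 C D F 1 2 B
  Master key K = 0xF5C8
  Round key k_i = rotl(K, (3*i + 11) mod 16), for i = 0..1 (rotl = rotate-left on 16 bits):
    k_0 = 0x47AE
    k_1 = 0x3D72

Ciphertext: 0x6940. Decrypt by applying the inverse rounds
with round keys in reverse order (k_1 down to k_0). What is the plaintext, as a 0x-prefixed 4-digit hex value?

0x4F4D

s_0 = ciphertext = 0x6940
s_1 = InvRound(s_0, k_1) = 0x4D69
s_2 = InvRound(s_1, k_0) = 0x4F4D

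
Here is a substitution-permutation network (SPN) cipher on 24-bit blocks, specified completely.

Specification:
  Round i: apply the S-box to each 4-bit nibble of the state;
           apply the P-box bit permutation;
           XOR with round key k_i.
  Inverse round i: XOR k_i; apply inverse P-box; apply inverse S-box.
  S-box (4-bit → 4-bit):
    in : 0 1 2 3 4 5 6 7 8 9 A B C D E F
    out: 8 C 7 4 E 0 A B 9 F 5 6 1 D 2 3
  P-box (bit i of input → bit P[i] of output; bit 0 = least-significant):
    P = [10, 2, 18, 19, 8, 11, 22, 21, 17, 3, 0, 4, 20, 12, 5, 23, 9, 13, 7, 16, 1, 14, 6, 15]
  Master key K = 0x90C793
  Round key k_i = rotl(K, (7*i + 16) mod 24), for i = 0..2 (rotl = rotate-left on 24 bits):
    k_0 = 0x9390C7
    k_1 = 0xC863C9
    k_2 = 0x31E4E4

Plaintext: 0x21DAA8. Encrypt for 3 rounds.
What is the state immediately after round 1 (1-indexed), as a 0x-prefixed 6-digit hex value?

0x48D524

s_0 = plaintext = 0x21DAA8
s_1 = Round(s_0, k_0) = 0x48D524
s_2 = Round(s_1, k_1) = 0x15A8AD
s_3 = Round(s_2, k_2) = 0x6F6194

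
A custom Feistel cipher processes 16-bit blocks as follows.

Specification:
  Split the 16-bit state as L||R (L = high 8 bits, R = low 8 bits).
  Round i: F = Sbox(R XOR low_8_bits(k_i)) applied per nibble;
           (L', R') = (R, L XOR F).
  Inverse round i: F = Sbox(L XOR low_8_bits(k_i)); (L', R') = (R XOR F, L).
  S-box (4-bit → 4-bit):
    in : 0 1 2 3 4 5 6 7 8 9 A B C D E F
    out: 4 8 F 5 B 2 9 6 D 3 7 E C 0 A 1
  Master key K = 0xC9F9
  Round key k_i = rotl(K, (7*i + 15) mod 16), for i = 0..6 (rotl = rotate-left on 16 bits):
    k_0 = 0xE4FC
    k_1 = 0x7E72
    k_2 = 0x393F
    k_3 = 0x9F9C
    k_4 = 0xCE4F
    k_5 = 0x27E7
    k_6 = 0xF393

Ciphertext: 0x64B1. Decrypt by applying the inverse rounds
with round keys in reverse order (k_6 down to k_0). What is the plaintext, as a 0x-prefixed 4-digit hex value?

0xC6A4

s_0 = ciphertext = 0x64B1
s_1 = InvRound(s_0, k_6) = 0xA764
s_2 = InvRound(s_1, k_5) = 0xD0A7
s_3 = InvRound(s_2, k_4) = 0x96D0
s_4 = InvRound(s_3, k_3) = 0x9796
s_5 = InvRound(s_4, k_2) = 0xEB97
s_6 = InvRound(s_5, k_1) = 0xA4EB
s_7 = InvRound(s_6, k_0) = 0xC6A4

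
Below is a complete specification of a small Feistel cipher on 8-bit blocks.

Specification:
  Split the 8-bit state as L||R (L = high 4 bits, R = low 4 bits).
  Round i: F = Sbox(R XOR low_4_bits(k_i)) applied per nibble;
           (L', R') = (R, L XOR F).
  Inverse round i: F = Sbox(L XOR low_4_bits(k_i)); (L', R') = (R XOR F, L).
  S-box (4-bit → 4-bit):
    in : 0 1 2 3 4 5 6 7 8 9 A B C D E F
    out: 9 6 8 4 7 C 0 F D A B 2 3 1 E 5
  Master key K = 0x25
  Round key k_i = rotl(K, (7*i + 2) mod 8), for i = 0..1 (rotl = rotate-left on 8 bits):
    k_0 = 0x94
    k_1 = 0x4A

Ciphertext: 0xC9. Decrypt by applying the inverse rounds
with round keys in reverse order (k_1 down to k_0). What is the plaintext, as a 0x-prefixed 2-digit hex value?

0xD9

s_0 = ciphertext = 0xC9
s_1 = InvRound(s_0, k_1) = 0x9C
s_2 = InvRound(s_1, k_0) = 0xD9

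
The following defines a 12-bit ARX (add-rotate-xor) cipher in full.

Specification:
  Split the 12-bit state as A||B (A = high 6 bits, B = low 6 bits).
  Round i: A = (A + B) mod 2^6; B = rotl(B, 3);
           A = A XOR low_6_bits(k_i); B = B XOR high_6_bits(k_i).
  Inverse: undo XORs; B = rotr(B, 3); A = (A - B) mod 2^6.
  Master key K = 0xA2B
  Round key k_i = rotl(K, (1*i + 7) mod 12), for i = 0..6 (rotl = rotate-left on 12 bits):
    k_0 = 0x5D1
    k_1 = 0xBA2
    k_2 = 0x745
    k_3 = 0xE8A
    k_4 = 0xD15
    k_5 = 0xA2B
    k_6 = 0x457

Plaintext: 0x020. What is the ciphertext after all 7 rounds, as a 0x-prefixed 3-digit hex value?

0xA4C

s_0 = plaintext = 0x020
s_1 = Round(s_0, k_0) = 0xC53
s_2 = Round(s_1, k_1) = 0x9B4
s_3 = Round(s_2, k_2) = 0x7FB
s_4 = Round(s_3, k_3) = 0x425
s_5 = Round(s_4, k_4) = 0x818
s_6 = Round(s_5, k_5) = 0x4EB
s_7 = Round(s_6, k_6) = 0xA4C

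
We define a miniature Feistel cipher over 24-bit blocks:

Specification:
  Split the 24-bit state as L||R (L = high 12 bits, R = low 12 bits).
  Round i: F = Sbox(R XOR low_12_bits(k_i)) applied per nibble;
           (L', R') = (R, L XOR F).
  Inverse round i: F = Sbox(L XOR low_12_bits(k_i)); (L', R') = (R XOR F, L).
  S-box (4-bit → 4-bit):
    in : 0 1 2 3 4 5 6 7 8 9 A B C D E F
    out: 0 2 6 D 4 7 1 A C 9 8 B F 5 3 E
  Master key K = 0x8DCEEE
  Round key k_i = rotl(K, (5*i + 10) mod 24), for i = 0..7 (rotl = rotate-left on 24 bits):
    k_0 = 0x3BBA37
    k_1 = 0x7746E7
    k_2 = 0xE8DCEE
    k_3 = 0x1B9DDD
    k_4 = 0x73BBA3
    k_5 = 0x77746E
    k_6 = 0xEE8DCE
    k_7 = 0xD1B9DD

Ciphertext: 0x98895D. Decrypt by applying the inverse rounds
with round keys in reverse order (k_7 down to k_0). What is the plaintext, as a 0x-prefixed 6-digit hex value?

0x5F83EA

s_0 = ciphertext = 0x98895D
s_1 = InvRound(s_0, k_7) = 0x92A988
s_2 = InvRound(s_1, k_6) = 0xDBC92A
s_3 = InvRound(s_2, k_5) = 0x07CDBC
s_4 = InvRound(s_3, k_4) = 0x6E207C
s_5 = InvRound(s_4, k_3) = 0xBA26E2
s_6 = InvRound(s_5, k_2) = 0xCADBA2
s_7 = InvRound(s_6, k_1) = 0x3EACAD
s_8 = InvRound(s_7, k_0) = 0x5F83EA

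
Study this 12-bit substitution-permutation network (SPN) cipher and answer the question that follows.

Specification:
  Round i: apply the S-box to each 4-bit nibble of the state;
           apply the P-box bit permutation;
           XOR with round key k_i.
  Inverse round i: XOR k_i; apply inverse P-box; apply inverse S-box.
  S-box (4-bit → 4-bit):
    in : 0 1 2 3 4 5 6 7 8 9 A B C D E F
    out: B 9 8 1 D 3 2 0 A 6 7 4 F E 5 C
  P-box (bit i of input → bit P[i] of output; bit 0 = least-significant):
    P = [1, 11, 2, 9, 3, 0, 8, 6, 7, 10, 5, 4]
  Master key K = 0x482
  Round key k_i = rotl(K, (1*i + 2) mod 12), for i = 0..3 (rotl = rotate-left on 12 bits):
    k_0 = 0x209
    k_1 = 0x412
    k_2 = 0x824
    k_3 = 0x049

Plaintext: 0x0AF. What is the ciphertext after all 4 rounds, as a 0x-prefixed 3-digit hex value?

s_0 = plaintext = 0x0AF
s_1 = Round(s_0, k_0) = 0x594
s_2 = Round(s_1, k_1) = 0x395
s_3 = Round(s_2, k_2) = 0x1A7
s_4 = Round(s_3, k_3) = 0x1D0

0x1D0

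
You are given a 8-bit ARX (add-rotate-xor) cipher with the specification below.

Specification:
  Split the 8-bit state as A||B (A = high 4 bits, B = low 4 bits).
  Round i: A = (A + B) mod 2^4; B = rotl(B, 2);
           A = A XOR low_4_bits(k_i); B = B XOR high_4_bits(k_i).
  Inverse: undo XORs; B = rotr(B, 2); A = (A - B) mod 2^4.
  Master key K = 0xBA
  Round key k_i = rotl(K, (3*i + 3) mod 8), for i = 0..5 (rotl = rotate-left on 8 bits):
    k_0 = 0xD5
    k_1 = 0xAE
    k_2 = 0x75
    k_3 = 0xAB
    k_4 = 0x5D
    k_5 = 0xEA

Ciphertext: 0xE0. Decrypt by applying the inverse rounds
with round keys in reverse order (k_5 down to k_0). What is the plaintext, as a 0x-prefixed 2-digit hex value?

s_0 = ciphertext = 0xE0
s_1 = InvRound(s_0, k_5) = 0x9B
s_2 = InvRound(s_1, k_4) = 0x9B
s_3 = InvRound(s_2, k_3) = 0xE4
s_4 = InvRound(s_3, k_2) = 0xFC
s_5 = InvRound(s_4, k_1) = 0x89
s_6 = InvRound(s_5, k_0) = 0xC1

0xC1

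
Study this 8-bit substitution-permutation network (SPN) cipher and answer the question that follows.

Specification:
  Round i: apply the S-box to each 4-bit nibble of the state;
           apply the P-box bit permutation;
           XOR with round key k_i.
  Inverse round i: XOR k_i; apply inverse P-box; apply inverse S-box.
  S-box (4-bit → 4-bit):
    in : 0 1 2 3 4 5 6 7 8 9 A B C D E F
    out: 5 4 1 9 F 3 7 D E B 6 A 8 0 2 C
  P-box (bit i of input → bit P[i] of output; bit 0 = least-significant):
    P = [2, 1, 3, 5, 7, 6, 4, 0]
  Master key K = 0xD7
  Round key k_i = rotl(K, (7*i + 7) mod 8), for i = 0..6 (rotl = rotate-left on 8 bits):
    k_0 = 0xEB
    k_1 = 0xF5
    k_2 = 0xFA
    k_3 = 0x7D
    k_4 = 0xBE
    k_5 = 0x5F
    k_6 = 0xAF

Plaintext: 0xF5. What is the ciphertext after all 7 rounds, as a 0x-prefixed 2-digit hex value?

0x86

s_0 = plaintext = 0xF5
s_1 = Round(s_0, k_0) = 0xFC
s_2 = Round(s_1, k_1) = 0xC4
s_3 = Round(s_2, k_2) = 0xD5
s_4 = Round(s_3, k_3) = 0x7B
s_5 = Round(s_4, k_4) = 0x0D
s_6 = Round(s_5, k_5) = 0xCF
s_7 = Round(s_6, k_6) = 0x86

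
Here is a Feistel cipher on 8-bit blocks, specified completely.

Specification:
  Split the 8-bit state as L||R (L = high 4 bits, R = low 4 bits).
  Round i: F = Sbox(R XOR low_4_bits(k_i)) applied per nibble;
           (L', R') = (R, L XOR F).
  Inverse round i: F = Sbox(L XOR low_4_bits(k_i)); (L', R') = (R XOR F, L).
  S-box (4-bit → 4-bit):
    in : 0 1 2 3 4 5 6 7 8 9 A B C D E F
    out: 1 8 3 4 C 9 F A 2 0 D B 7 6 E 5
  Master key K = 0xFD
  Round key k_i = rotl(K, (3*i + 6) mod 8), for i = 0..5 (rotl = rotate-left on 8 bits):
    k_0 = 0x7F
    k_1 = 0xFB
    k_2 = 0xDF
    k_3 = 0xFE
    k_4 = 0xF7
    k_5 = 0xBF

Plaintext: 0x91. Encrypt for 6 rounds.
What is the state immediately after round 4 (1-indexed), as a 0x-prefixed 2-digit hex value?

s_0 = plaintext = 0x91
s_1 = Round(s_0, k_0) = 0x17
s_2 = Round(s_1, k_1) = 0x76
s_3 = Round(s_2, k_2) = 0x67
s_4 = Round(s_3, k_3) = 0x76
s_5 = Round(s_4, k_4) = 0x6F
s_6 = Round(s_5, k_5) = 0xF7

0x76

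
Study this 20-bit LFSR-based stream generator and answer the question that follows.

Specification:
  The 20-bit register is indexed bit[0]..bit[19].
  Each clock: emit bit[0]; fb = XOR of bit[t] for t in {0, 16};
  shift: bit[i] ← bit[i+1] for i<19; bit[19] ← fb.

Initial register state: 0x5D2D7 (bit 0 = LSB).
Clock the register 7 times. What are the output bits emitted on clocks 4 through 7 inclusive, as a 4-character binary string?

reg_0 = 0x5D2D7
clock 1: out=1, reg = 0x2E96B
clock 2: out=1, reg = 0x974B5
clock 3: out=1, reg = 0x4BA5A
clock 4: out=0, reg = 0x25D2D
clock 5: out=1, reg = 0x92E96
clock 6: out=0, reg = 0xC974B
clock 7: out=1, reg = 0xE4BA5

0101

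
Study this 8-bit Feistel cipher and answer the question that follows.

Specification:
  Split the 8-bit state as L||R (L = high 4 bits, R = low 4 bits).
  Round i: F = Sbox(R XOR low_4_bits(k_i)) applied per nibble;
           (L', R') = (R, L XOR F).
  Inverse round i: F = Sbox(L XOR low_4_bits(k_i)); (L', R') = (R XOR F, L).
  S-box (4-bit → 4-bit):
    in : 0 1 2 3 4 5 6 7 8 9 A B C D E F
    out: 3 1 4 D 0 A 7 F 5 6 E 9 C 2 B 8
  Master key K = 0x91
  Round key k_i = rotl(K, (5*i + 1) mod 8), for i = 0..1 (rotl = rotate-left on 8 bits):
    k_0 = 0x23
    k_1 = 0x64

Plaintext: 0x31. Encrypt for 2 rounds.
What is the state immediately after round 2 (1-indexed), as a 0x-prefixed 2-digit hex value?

s_0 = plaintext = 0x31
s_1 = Round(s_0, k_0) = 0x17
s_2 = Round(s_1, k_1) = 0x7C

0x7C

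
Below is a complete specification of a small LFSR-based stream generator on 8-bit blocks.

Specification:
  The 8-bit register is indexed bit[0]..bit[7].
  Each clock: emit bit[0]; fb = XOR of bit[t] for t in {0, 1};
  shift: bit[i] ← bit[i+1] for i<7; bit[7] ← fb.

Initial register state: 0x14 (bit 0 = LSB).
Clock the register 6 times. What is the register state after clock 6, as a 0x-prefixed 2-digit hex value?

0x78

reg_0 = 0x14
clock 1: out=0, reg = 0x0A
clock 2: out=0, reg = 0x85
clock 3: out=1, reg = 0xC2
clock 4: out=0, reg = 0xE1
clock 5: out=1, reg = 0xF0
clock 6: out=0, reg = 0x78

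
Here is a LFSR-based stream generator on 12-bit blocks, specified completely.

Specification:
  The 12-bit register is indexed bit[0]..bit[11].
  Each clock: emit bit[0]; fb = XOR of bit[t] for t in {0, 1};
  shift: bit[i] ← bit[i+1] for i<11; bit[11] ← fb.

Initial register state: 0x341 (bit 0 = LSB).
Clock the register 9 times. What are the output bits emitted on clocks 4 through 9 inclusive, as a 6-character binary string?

000101

reg_0 = 0x341
clock 1: out=1, reg = 0x9A0
clock 2: out=0, reg = 0x4D0
clock 3: out=0, reg = 0x268
clock 4: out=0, reg = 0x134
clock 5: out=0, reg = 0x09A
clock 6: out=0, reg = 0x84D
clock 7: out=1, reg = 0xC26
clock 8: out=0, reg = 0xE13
clock 9: out=1, reg = 0x709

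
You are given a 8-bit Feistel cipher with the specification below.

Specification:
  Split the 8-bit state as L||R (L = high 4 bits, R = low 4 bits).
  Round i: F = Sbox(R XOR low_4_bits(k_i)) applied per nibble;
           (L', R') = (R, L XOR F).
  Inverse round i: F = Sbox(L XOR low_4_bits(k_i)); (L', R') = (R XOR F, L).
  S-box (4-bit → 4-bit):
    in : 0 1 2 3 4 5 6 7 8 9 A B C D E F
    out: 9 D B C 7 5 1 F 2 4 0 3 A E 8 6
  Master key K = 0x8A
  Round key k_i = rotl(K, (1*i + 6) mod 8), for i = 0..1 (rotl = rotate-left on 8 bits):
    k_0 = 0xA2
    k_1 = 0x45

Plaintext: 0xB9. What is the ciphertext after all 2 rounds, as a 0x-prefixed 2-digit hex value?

0x87

s_0 = plaintext = 0xB9
s_1 = Round(s_0, k_0) = 0x98
s_2 = Round(s_1, k_1) = 0x87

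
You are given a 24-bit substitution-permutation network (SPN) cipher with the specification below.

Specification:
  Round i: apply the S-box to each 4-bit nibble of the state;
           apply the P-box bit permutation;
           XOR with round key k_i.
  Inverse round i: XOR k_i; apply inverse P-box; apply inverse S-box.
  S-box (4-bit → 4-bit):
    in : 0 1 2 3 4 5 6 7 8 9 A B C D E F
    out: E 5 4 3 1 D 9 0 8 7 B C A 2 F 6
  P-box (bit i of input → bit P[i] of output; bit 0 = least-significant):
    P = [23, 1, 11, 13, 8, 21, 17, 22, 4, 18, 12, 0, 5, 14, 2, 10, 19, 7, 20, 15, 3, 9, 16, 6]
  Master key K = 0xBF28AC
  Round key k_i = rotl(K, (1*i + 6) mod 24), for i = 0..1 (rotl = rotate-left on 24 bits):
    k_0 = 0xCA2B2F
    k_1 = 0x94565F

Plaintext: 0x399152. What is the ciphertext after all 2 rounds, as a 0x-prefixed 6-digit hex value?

s_0 = plaintext = 0x399152
s_1 = Round(s_0, k_0) = 0x907093
s_2 = Round(s_1, k_1) = 0x23C5D4

0x23C5D4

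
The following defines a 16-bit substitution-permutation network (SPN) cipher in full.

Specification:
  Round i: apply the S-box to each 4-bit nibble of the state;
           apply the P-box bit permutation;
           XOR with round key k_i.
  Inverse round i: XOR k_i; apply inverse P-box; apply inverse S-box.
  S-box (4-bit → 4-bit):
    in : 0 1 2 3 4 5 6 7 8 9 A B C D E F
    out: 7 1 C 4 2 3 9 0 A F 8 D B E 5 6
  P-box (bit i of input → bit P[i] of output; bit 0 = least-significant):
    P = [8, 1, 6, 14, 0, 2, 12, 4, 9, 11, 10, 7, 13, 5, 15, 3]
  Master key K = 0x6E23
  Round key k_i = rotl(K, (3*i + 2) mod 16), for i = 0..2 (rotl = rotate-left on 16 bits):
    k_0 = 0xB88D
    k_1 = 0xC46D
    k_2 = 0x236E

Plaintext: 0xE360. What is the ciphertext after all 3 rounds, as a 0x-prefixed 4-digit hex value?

s_0 = plaintext = 0xE360
s_1 = Round(s_0, k_0) = 0x1DDE
s_2 = Round(s_1, k_1) = 0xF9B9
s_3 = Round(s_2, k_2) = 0xFC9D

0xFC9D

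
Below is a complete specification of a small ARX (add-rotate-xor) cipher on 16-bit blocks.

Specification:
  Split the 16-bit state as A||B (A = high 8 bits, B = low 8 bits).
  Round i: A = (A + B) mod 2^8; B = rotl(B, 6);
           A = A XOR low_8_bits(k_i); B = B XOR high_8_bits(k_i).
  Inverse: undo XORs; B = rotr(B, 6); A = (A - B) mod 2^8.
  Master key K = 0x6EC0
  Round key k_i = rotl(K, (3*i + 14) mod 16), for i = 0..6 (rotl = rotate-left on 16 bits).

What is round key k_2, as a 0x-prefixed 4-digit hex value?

K = 0x6EC0
k_0 = rotl(K, (3*0+14) mod 16) = rotl(K, 14) = 0x1BB0
k_1 = rotl(K, (3*1+14) mod 16) = rotl(K, 1) = 0xDD80
k_2 = rotl(K, (3*2+14) mod 16) = rotl(K, 4) = 0xEC06

0xEC06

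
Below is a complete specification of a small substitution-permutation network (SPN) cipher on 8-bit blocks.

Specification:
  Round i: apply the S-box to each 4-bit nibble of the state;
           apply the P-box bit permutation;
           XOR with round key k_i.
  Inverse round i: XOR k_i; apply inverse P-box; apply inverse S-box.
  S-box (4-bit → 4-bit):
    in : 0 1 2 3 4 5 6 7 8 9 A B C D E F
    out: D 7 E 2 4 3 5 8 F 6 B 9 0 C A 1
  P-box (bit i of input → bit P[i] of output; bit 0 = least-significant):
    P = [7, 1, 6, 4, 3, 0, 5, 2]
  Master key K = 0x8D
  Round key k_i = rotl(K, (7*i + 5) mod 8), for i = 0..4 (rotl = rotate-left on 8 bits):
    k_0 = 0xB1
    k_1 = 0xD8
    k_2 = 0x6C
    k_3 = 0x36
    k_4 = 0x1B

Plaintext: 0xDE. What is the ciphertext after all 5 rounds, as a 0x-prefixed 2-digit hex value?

0x14

s_0 = plaintext = 0xDE
s_1 = Round(s_0, k_0) = 0x87
s_2 = Round(s_1, k_1) = 0xE5
s_3 = Round(s_2, k_2) = 0xEB
s_4 = Round(s_3, k_3) = 0xA3
s_5 = Round(s_4, k_4) = 0x14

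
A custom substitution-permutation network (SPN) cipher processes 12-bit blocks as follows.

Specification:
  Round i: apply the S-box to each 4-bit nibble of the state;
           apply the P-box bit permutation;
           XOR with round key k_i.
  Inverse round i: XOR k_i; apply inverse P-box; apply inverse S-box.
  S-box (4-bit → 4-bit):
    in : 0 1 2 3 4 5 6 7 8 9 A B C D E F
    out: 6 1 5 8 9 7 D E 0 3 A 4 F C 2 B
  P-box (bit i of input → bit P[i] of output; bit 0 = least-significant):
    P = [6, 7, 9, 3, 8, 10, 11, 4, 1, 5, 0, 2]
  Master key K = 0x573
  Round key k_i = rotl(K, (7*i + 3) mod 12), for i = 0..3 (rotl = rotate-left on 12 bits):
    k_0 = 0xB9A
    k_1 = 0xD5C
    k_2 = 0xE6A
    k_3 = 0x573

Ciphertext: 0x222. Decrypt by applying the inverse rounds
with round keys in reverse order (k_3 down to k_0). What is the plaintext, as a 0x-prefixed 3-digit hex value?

s_0 = ciphertext = 0x222
s_1 = InvRound(s_0, k_3) = 0xBF2
s_2 = InvRound(s_1, k_2) = 0x8FA
s_3 = InvRound(s_2, k_1) = 0xF9E
s_4 = InvRound(s_3, k_0) = 0x3E8

0x3E8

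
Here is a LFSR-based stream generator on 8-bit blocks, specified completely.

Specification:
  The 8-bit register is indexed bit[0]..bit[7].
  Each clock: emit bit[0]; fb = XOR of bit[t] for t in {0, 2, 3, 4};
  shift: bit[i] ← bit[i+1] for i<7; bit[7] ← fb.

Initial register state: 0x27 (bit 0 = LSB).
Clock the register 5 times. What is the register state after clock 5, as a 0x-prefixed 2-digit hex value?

0x41

reg_0 = 0x27
clock 1: out=1, reg = 0x13
clock 2: out=1, reg = 0x09
clock 3: out=1, reg = 0x04
clock 4: out=0, reg = 0x82
clock 5: out=0, reg = 0x41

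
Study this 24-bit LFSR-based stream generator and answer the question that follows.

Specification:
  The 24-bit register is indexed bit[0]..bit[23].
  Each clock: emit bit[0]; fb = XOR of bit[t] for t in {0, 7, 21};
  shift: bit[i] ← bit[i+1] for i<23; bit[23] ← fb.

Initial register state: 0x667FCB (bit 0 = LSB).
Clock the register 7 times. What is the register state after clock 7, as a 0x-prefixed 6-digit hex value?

reg_0 = 0x667FCB
clock 1: out=1, reg = 0xB33FE5
clock 2: out=1, reg = 0xD99FF2
clock 3: out=0, reg = 0xECCFF9
clock 4: out=1, reg = 0xF667FC
clock 5: out=0, reg = 0x7B33FE
clock 6: out=0, reg = 0x3D99FF
clock 7: out=1, reg = 0x9ECCFF

0x9ECCFF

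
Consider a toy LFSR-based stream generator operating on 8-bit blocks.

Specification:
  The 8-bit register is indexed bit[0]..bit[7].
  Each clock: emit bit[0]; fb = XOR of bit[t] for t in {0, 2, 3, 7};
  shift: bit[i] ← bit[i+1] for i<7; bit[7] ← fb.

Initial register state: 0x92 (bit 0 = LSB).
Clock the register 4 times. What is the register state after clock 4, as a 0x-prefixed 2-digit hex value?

reg_0 = 0x92
clock 1: out=0, reg = 0xC9
clock 2: out=1, reg = 0xE4
clock 3: out=0, reg = 0x72
clock 4: out=0, reg = 0x39

0x39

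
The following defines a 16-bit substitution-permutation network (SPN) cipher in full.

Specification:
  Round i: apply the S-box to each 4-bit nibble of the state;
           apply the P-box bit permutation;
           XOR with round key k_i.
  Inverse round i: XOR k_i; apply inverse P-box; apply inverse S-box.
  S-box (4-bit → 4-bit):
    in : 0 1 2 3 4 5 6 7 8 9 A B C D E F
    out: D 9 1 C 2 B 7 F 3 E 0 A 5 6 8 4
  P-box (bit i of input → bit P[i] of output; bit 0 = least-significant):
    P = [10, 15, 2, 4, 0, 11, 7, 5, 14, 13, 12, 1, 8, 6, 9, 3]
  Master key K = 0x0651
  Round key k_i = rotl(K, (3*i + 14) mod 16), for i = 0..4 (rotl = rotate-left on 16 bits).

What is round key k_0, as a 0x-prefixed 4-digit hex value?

0x4194

K = 0x0651
k_0 = rotl(K, (3*0+14) mod 16) = rotl(K, 14) = 0x4194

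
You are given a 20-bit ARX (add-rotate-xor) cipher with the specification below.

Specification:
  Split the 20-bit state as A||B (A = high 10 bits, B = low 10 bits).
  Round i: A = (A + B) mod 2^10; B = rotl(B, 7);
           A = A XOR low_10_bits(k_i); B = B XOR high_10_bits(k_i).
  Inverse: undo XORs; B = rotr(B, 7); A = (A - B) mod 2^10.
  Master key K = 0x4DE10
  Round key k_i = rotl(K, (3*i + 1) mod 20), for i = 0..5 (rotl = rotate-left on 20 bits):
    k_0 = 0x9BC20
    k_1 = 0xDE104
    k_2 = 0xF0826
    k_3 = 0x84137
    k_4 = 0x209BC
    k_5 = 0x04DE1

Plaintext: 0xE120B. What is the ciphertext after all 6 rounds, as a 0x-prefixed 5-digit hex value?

s_0 = plaintext = 0xE120B
s_1 = Round(s_0, k_0) = 0x6BFAE
s_2 = Round(s_1, k_1) = 0x1640D
s_3 = Round(s_2, k_2) = 0x10143
s_4 = Round(s_3, k_3) = 0x2D3B8
s_5 = Round(s_4, k_4) = 0x740F5
s_6 = Round(s_5, k_5) = 0xC928D

0xC928D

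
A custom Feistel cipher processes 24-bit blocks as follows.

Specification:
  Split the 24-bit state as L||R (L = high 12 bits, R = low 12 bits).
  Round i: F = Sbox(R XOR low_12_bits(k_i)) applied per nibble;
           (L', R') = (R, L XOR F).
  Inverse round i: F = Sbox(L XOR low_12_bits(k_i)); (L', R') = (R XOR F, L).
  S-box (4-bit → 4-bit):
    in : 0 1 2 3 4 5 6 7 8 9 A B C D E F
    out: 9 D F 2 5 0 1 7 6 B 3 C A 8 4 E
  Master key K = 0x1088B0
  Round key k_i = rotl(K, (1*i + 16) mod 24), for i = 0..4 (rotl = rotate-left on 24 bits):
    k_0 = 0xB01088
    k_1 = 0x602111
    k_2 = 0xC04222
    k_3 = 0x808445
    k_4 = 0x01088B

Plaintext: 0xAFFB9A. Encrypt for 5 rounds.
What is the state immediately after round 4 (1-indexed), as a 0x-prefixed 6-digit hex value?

s_0 = plaintext = 0xAFFB9A
s_1 = Round(s_0, k_0) = 0xB9A620
s_2 = Round(s_1, k_1) = 0x620CB7
s_3 = Round(s_2, k_2) = 0xCB7290
s_4 = Round(s_3, k_3) = 0x290D37
s_5 = Round(s_4, k_4) = 0xD3725A

0x290D37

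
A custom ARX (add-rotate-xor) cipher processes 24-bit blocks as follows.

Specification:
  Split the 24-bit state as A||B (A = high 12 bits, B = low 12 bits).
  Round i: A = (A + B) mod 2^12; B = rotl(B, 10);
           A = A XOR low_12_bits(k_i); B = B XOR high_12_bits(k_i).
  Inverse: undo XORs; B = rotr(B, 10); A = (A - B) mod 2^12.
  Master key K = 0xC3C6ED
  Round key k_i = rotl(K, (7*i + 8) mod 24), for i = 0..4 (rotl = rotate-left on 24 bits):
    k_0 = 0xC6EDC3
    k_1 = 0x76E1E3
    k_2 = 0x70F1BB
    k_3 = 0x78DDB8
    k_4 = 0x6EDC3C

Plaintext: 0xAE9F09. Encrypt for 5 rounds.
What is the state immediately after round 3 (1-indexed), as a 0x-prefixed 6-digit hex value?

s_0 = plaintext = 0xAE9F09
s_1 = Round(s_0, k_0) = 0x431BAC
s_2 = Round(s_1, k_1) = 0xE3E585
s_3 = Round(s_2, k_2) = 0x27826E
s_4 = Round(s_3, k_3) = 0x95EF16
s_5 = Round(s_4, k_4) = 0x448D28

0x27826E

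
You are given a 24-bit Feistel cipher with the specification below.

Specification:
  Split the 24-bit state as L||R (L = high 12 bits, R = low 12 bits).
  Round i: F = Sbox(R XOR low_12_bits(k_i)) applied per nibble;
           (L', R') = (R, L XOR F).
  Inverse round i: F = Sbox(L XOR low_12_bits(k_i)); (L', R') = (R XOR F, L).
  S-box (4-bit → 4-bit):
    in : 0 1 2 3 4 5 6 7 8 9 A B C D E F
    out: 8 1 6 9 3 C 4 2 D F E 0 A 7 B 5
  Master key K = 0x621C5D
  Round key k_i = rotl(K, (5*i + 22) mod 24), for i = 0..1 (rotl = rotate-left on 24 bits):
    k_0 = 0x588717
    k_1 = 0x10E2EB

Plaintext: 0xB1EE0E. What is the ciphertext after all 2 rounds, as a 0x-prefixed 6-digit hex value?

s_0 = plaintext = 0xB1EE0E
s_1 = Round(s_0, k_0) = 0xE0E401
s_2 = Round(s_1, k_1) = 0x401AB0

0x401AB0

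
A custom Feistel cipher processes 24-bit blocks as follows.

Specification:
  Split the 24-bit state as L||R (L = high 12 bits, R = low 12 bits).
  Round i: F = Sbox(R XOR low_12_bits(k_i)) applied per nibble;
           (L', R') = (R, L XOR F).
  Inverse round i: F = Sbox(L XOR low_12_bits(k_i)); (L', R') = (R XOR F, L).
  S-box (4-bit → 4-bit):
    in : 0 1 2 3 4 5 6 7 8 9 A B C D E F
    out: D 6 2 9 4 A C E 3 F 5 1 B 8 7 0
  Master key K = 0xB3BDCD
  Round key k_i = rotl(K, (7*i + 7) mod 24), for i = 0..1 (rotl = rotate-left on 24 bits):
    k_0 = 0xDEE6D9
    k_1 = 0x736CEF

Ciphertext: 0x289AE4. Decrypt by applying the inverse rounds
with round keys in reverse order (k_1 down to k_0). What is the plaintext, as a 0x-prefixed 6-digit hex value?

0x38FD28

s_0 = ciphertext = 0x289AE4
s_1 = InvRound(s_0, k_1) = 0xD28289
s_2 = InvRound(s_1, k_0) = 0x38FD28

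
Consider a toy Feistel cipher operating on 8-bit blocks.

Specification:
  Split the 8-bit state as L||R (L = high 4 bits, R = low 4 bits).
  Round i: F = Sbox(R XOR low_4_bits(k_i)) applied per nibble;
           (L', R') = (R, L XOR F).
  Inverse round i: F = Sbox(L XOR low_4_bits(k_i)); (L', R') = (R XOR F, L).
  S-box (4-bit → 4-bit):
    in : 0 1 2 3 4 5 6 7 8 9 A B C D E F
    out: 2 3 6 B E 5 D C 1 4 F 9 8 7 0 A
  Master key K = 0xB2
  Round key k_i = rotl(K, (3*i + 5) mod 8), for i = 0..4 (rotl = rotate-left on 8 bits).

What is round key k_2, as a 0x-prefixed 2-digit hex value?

0x95

K = 0xB2
k_0 = rotl(K, (3*0+5) mod 8) = rotl(K, 5) = 0x56
k_1 = rotl(K, (3*1+5) mod 8) = rotl(K, 0) = 0xB2
k_2 = rotl(K, (3*2+5) mod 8) = rotl(K, 3) = 0x95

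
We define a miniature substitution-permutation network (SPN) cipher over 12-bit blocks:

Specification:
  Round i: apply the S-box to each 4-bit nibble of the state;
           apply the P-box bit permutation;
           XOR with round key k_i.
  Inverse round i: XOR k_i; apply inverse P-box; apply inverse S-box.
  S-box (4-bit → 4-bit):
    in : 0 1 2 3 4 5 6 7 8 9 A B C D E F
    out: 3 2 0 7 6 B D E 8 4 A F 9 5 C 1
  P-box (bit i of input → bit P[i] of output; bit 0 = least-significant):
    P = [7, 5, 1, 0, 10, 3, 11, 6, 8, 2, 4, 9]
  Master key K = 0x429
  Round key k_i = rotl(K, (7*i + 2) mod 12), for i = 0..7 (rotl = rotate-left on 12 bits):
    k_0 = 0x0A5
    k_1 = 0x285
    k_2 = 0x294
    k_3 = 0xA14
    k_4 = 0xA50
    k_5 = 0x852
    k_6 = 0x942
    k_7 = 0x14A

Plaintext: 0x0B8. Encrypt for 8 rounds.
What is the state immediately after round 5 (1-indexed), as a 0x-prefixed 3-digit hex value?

0x1CD

s_0 = plaintext = 0x0B8
s_1 = Round(s_0, k_0) = 0xDE8
s_2 = Round(s_1, k_1) = 0xBD4
s_3 = Round(s_2, k_2) = 0xDA2
s_4 = Round(s_3, k_3) = 0xB4C
s_5 = Round(s_4, k_4) = 0x1CD
s_6 = Round(s_5, k_5) = 0xC94
s_7 = Round(s_6, k_6) = 0x260
s_8 = Round(s_7, k_7) = 0xDAA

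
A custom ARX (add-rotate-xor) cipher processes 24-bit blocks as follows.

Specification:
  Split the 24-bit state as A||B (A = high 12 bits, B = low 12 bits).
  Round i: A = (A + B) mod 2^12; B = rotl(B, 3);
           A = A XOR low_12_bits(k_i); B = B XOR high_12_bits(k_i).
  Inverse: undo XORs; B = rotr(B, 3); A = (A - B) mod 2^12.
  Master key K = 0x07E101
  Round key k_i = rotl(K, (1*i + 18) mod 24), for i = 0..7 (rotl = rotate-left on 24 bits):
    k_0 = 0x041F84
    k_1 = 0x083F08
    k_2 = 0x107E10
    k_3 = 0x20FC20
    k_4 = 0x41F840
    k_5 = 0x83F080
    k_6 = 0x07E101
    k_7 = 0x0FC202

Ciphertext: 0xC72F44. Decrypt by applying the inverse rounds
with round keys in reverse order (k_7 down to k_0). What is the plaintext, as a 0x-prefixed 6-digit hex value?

0x75E5D6

s_0 = ciphertext = 0xC72F44
s_1 = InvRound(s_0, k_7) = 0xC791F7
s_2 = InvRound(s_1, k_6) = 0xB47231
s_3 = InvRound(s_2, k_5) = 0xE86D41
s_4 = InvRound(s_3, k_4) = 0x99BD2B
s_5 = InvRound(s_4, k_3) = 0xBD79E4
s_6 = InvRound(s_5, k_2) = 0xEAB71C
s_7 = InvRound(s_6, k_1) = 0x2B0EF3
s_8 = InvRound(s_7, k_0) = 0x75E5D6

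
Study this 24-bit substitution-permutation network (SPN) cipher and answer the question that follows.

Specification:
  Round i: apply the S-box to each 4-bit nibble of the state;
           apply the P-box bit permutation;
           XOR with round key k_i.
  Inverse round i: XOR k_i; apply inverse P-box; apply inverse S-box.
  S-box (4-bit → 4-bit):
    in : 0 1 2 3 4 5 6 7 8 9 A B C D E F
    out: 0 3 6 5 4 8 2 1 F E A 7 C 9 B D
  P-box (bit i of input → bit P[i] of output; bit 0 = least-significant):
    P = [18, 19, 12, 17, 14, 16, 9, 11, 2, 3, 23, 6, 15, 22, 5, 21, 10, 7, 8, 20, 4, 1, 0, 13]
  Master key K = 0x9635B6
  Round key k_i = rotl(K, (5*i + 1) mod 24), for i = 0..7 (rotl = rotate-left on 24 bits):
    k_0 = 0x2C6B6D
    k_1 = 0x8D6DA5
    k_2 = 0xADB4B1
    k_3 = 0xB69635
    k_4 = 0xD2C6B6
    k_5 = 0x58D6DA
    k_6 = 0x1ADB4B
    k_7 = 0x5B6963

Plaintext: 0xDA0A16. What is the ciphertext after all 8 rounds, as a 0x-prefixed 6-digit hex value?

0x4B8D6F

s_0 = plaintext = 0xDA0A16
s_1 = Round(s_0, k_0) = 0x350BB5
s_2 = Round(s_1, k_1) = 0x1E2FB8
s_3 = Round(s_2, k_2) = 0x72E247
s_4 = Round(s_3, k_3) = 0x5215AD
s_5 = Round(s_4, k_4) = 0x956F76
s_6 = Round(s_5, k_5) = 0x80B69D
s_7 = Round(s_6, k_6) = 0x5D7170
s_8 = Round(s_7, k_7) = 0x4B8D6F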